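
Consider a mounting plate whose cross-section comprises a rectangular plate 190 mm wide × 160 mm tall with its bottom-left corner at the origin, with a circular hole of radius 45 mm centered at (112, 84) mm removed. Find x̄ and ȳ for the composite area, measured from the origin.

Part | A | x̄ᵢ | ȳᵢ | A·x̄ᵢ | A·ȳᵢ
plate | 30400.00 | 95.00 | 80.00 | 2888000.00 | 2432000.00
hole | -6361.73 | 112.00 | 84.00 | -712513.21 | -534384.91
Σ | 24038.27 |  |  | 2175486.79 | 1897615.09
x̄ = 2175486.79 / 24038.27 = 90.50 mm
ȳ = 1897615.09 / 24038.27 = 78.94 mm

x̄ = 90.50 mm, ȳ = 78.94 mm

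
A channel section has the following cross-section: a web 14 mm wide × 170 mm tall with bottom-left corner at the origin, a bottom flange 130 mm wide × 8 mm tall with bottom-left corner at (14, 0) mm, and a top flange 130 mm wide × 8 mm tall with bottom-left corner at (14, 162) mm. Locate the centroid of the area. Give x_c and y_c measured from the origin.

Part | A | x̄ᵢ | ȳᵢ | A·x̄ᵢ | A·ȳᵢ
web | 2380.00 | 7.00 | 85.00 | 16660.00 | 202300.00
bottom flange | 1040.00 | 79.00 | 4.00 | 82160.00 | 4160.00
top flange | 1040.00 | 79.00 | 166.00 | 82160.00 | 172640.00
Σ | 4460.00 |  |  | 180980.00 | 379100.00
x_c = 180980.00 / 4460.00 = 40.58 mm
y_c = 379100.00 / 4460.00 = 85.00 mm

x_c = 40.58 mm, y_c = 85.00 mm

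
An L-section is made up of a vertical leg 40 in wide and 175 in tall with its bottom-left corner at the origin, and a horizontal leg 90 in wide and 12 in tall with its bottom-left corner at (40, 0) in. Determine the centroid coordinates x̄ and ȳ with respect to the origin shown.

vertical leg: A = 40 × 175 = 7000.00, centroid at (20.00, 87.50).
horizontal leg: A = 90 × 12 = 1080.00, centroid at (85.00, 6.00).
ΣA = 8080.00 in², ΣAx̄ = 231800.00 in³, ΣAȳ = 618980.00 in³.
x̄ = 231800.00/8080.00 = 28.69 in; ȳ = 618980.00/8080.00 = 76.61 in.

x̄ = 28.69 in, ȳ = 76.61 in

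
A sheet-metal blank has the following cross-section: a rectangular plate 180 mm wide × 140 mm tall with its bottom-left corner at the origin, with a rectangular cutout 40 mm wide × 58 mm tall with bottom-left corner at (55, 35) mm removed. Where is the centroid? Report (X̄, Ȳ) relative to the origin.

X̄ = 91.52 mm, Ȳ = 70.61 mm

Part | A | x̄ᵢ | ȳᵢ | A·x̄ᵢ | A·ȳᵢ
plate | 25200.00 | 90.00 | 70.00 | 2268000.00 | 1764000.00
hole | -2320.00 | 75.00 | 64.00 | -174000.00 | -148480.00
Σ | 22880.00 |  |  | 2094000.00 | 1615520.00
X̄ = 2094000.00 / 22880.00 = 91.52 mm
Ȳ = 1615520.00 / 22880.00 = 70.61 mm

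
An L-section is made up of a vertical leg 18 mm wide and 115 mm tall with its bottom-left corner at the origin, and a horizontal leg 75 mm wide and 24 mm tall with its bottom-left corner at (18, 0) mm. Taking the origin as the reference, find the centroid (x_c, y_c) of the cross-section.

x_c = 30.63 mm, y_c = 36.34 mm

Part | A | x̄ᵢ | ȳᵢ | A·x̄ᵢ | A·ȳᵢ
vertical leg | 2070.00 | 9.00 | 57.50 | 18630.00 | 119025.00
horizontal leg | 1800.00 | 55.50 | 12.00 | 99900.00 | 21600.00
Σ | 3870.00 |  |  | 118530.00 | 140625.00
x_c = 118530.00 / 3870.00 = 30.63 mm
y_c = 140625.00 / 3870.00 = 36.34 mm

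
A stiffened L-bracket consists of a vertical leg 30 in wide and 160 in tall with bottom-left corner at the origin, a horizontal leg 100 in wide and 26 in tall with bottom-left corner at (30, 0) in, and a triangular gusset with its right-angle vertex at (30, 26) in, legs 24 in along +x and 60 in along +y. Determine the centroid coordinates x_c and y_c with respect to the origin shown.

Part | A | x̄ᵢ | ȳᵢ | A·x̄ᵢ | A·ȳᵢ
vertical leg | 4800.00 | 15.00 | 80.00 | 72000.00 | 384000.00
horizontal leg | 2600.00 | 80.00 | 13.00 | 208000.00 | 33800.00
gusset | 720.00 | 38.00 | 46.00 | 27360.00 | 33120.00
Σ | 8120.00 |  |  | 307360.00 | 450920.00
x_c = 307360.00 / 8120.00 = 37.85 in
y_c = 450920.00 / 8120.00 = 55.53 in

x_c = 37.85 in, y_c = 55.53 in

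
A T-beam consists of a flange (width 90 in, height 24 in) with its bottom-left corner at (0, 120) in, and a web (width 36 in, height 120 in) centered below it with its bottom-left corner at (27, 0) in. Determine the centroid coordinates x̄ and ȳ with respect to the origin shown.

x̄ = 45.00 in, ȳ = 84.00 in

web: A = 36 × 120 = 4320.00, centroid at (45.00, 60.00).
flange: A = 90 × 24 = 2160.00, centroid at (45.00, 132.00).
ΣA = 6480.00 in²
ΣAx̄ = (4320.00)(45.00) + (2160.00)(45.00) = 291600.00 in³
ΣAȳ = (4320.00)(60.00) + (2160.00)(132.00) = 544320.00 in³
x̄ = 291600.00 / 6480.00 = 45.00 in
ȳ = 544320.00 / 6480.00 = 84.00 in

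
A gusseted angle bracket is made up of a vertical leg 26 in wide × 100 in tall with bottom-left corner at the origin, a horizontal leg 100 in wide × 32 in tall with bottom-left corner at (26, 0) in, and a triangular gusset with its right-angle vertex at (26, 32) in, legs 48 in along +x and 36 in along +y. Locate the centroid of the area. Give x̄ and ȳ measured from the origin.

vertical leg: A = 26 × 100 = 2600.00, centroid at (13.00, 50.00).
horizontal leg: A = 100 × 32 = 3200.00, centroid at (76.00, 16.00).
gusset: A = ½·48·36 = 864.00, centroid at (42.00, 44.00).
ΣA = 6664.00 in², ΣAx̄ = 313288.00 in³, ΣAȳ = 219216.00 in³.
x̄ = 313288.00/6664.00 = 47.01 in; ȳ = 219216.00/6664.00 = 32.90 in.

x̄ = 47.01 in, ȳ = 32.90 in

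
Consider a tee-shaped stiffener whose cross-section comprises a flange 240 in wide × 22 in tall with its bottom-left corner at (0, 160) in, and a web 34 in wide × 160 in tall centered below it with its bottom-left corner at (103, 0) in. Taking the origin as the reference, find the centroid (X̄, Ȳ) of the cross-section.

X̄ = 120.00 in, Ȳ = 124.82 in

Part | A | x̄ᵢ | ȳᵢ | A·x̄ᵢ | A·ȳᵢ
web | 5440.00 | 120.00 | 80.00 | 652800.00 | 435200.00
flange | 5280.00 | 120.00 | 171.00 | 633600.00 | 902880.00
Σ | 10720.00 |  |  | 1286400.00 | 1338080.00
X̄ = 1286400.00 / 10720.00 = 120.00 in
Ȳ = 1338080.00 / 10720.00 = 124.82 in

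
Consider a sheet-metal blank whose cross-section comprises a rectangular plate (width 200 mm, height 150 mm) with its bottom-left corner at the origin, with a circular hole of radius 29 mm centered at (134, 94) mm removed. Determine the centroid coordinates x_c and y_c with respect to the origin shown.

x_c = 96.72 mm, y_c = 73.17 mm

Part | A | x̄ᵢ | ȳᵢ | A·x̄ᵢ | A·ȳᵢ
plate | 30000.00 | 100.00 | 75.00 | 3000000.00 | 2250000.00
hole | -2642.08 | 134.00 | 94.00 | -354038.64 | -248355.47
Σ | 27357.92 |  |  | 2645961.36 | 2001644.53
x_c = 2645961.36 / 27357.92 = 96.72 mm
y_c = 2001644.53 / 27357.92 = 73.17 mm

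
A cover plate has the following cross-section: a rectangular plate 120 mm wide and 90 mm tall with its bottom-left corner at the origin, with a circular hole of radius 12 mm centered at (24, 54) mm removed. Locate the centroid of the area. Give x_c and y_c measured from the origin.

Part | A | x̄ᵢ | ȳᵢ | A·x̄ᵢ | A·ȳᵢ
plate | 10800.00 | 60.00 | 45.00 | 648000.00 | 486000.00
hole | -452.39 | 24.00 | 54.00 | -10857.34 | -24429.02
Σ | 10347.61 |  |  | 637142.66 | 461570.98
x_c = 637142.66 / 10347.61 = 61.57 mm
y_c = 461570.98 / 10347.61 = 44.61 mm

x_c = 61.57 mm, y_c = 44.61 mm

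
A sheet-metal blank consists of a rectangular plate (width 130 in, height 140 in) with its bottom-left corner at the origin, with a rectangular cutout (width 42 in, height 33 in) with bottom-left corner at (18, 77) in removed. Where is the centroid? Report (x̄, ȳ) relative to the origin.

x̄ = 67.14 in, ȳ = 68.06 in

plate: A = 130 × 140 = 18200.00, centroid at (65.00, 70.00).
hole: A = −(42 × 33) = -1386.00, centroid at (39.00, 93.50).
ΣA = 16814.00 in²
ΣAx̄ = (18200.00)(65.00) + (-1386.00)(39.00) = 1128946.00 in³
ΣAȳ = (18200.00)(70.00) + (-1386.00)(93.50) = 1144409.00 in³
x̄ = 1128946.00 / 16814.00 = 67.14 in
ȳ = 1144409.00 / 16814.00 = 68.06 in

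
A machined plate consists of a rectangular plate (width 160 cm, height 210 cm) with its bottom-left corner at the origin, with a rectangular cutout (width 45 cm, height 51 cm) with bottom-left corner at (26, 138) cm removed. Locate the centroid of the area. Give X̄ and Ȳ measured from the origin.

X̄ = 82.31 cm, Ȳ = 100.71 cm

plate: A = 160 × 210 = 33600.00, centroid at (80.00, 105.00).
hole: A = −(45 × 51) = -2295.00, centroid at (48.50, 163.50).
ΣA = 31305.00 cm², ΣAX̄ = 2576692.50 cm³, ΣAȲ = 3152767.50 cm³.
X̄ = 2576692.50/31305.00 = 82.31 cm; Ȳ = 3152767.50/31305.00 = 100.71 cm.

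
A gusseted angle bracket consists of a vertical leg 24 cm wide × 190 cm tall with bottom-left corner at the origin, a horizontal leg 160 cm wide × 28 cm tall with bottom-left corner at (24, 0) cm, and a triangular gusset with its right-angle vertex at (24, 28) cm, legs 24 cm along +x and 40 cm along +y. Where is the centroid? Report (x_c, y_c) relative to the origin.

Part | A | x̄ᵢ | ȳᵢ | A·x̄ᵢ | A·ȳᵢ
vertical leg | 4560.00 | 12.00 | 95.00 | 54720.00 | 433200.00
horizontal leg | 4480.00 | 104.00 | 14.00 | 465920.00 | 62720.00
gusset | 480.00 | 32.00 | 41.33 | 15360.00 | 19840.00
Σ | 9520.00 |  |  | 536000.00 | 515760.00
x_c = 536000.00 / 9520.00 = 56.30 cm
y_c = 515760.00 / 9520.00 = 54.18 cm

x_c = 56.30 cm, y_c = 54.18 cm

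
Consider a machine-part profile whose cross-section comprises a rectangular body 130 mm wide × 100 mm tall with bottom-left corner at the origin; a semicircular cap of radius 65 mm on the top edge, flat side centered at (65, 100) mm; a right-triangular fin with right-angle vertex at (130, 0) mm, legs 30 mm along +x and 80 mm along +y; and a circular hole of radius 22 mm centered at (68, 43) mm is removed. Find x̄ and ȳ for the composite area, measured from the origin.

Part | A | x̄ᵢ | ȳᵢ | A·x̄ᵢ | A·ȳᵢ
rectangular body | 13000.00 | 65.00 | 50.00 | 845000.00 | 650000.00
semicircular top | 6636.61 | 65.00 | 127.59 | 431379.94 | 846744.78
triangular fin | 1200.00 | 140.00 | 26.67 | 168000.00 | 32000.00
hole | -1520.53 | 68.00 | 43.00 | -103396.10 | -65382.83
Σ | 19316.08 |  |  | 1340983.84 | 1463361.96
x̄ = 1340983.84 / 19316.08 = 69.42 mm
ȳ = 1463361.96 / 19316.08 = 75.76 mm

x̄ = 69.42 mm, ȳ = 75.76 mm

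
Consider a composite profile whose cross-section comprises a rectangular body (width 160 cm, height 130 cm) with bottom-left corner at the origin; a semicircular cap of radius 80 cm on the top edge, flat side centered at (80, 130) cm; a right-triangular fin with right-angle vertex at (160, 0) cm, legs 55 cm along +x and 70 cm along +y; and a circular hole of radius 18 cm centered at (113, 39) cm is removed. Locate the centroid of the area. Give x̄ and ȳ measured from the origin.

rectangular body: A = 160 × 130 = 20800.00, centroid at (80.00, 65.00).
semicircular top: A = ½π·80² = 10053.10, centroid at (80.00, 163.95).
triangular fin: A = ½·55·70 = 1925.00, centroid at (178.33, 23.33).
hole: A = −π·18² = -1017.88, centroid at (113.00, 39.00).
ΣA = 31760.22 cm², ΣAx̄ = 2696519.40 cm³, ΣAȳ = 3005455.38 cm³.
x̄ = 2696519.40/31760.22 = 84.90 cm; ȳ = 3005455.38/31760.22 = 94.63 cm.

x̄ = 84.90 cm, ȳ = 94.63 cm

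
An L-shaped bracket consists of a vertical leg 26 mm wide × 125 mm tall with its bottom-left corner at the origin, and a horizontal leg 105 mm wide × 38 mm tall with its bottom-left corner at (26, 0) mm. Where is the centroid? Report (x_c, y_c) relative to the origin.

vertical leg: A = 26 × 125 = 3250.00, centroid at (13.00, 62.50).
horizontal leg: A = 105 × 38 = 3990.00, centroid at (78.50, 19.00).
ΣA = 7240.00 mm², ΣAx_c = 355465.00 mm³, ΣAy_c = 278935.00 mm³.
x_c = 355465.00/7240.00 = 49.10 mm; y_c = 278935.00/7240.00 = 38.53 mm.

x_c = 49.10 mm, y_c = 38.53 mm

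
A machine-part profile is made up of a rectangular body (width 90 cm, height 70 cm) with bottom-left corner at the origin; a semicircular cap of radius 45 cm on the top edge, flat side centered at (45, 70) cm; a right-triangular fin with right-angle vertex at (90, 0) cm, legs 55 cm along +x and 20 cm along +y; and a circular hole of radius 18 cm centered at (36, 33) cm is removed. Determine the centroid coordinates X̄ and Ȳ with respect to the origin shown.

X̄ = 49.88 cm, Ȳ = 52.59 cm

rectangular body: A = 90 × 70 = 6300.00, centroid at (45.00, 35.00).
semicircular top: A = ½π·45² = 3180.86, centroid at (45.00, 89.10).
triangular fin: A = ½·55·20 = 550.00, centroid at (108.33, 6.67).
hole: A = −π·18² = -1017.88, centroid at (36.00, 33.00).
ΣA = 9012.99 cm², ΣAX̄ = 449578.61 cm³, ΣAȲ = 473987.14 cm³.
X̄ = 449578.61/9012.99 = 49.88 cm; Ȳ = 473987.14/9012.99 = 52.59 cm.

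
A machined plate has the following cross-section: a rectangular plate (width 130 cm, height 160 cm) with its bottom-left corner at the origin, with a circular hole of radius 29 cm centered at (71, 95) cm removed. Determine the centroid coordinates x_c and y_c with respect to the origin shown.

Part | A | x̄ᵢ | ȳᵢ | A·x̄ᵢ | A·ȳᵢ
plate | 20800.00 | 65.00 | 80.00 | 1352000.00 | 1664000.00
hole | -2642.08 | 71.00 | 95.00 | -187587.64 | -250997.55
Σ | 18157.92 |  |  | 1164412.36 | 1413002.45
x_c = 1164412.36 / 18157.92 = 64.13 cm
y_c = 1413002.45 / 18157.92 = 77.82 cm

x_c = 64.13 cm, y_c = 77.82 cm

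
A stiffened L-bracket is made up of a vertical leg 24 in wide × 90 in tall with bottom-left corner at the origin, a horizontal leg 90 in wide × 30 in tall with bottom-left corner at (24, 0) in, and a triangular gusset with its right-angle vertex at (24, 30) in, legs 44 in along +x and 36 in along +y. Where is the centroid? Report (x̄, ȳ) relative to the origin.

vertical leg: A = 24 × 90 = 2160.00, centroid at (12.00, 45.00).
horizontal leg: A = 90 × 30 = 2700.00, centroid at (69.00, 15.00).
gusset: A = ½·44·36 = 792.00, centroid at (38.67, 42.00).
ΣA = 5652.00 in², ΣAx̄ = 242844.00 in³, ΣAȳ = 170964.00 in³.
x̄ = 242844.00/5652.00 = 42.97 in; ȳ = 170964.00/5652.00 = 30.25 in.

x̄ = 42.97 in, ȳ = 30.25 in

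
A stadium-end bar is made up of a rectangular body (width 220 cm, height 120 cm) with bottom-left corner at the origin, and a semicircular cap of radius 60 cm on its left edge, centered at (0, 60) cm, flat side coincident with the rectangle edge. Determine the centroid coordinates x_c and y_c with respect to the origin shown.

x_c = 86.10 cm, y_c = 60.00 cm

Part | A | x̄ᵢ | ȳᵢ | A·x̄ᵢ | A·ȳᵢ
rectangular body | 26400.00 | 110.00 | 60.00 | 2904000.00 | 1584000.00
semicircular end | 5654.87 | -25.46 | 60.00 | -144000.00 | 339292.01
Σ | 32054.87 |  |  | 2760000.00 | 1923292.01
x_c = 2760000.00 / 32054.87 = 86.10 cm
y_c = 1923292.01 / 32054.87 = 60.00 cm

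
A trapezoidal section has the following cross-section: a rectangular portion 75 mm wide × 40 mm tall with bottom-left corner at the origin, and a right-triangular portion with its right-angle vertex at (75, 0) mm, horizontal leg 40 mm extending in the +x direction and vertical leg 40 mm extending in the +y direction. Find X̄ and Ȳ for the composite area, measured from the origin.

X̄ = 48.20 mm, Ȳ = 18.60 mm

rectangular portion: A = 75 × 40 = 3000.00, centroid at (37.50, 20.00).
triangular portion: A = ½·40·40 = 800.00, centroid at (88.33, 13.33).
ΣA = 3800.00 mm²
ΣAX̄ = (3000.00)(37.50) + (800.00)(88.33) = 183166.67 mm³
ΣAȲ = (3000.00)(20.00) + (800.00)(13.33) = 70666.67 mm³
X̄ = 183166.67 / 3800.00 = 48.20 mm
Ȳ = 70666.67 / 3800.00 = 18.60 mm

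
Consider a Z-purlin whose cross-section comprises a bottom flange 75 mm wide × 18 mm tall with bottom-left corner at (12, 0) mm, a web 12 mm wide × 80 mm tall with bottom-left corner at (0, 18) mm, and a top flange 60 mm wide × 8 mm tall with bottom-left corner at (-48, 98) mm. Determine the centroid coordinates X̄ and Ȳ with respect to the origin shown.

X̄ = 22.92 mm, Ȳ = 41.86 mm

bottom flange: A = 75 × 18 = 1350.00, centroid at (49.50, 9.00).
web: A = 12 × 80 = 960.00, centroid at (6.00, 58.00).
top flange: A = 60 × 8 = 480.00, centroid at (-18.00, 102.00).
ΣA = 2790.00 mm², ΣAX̄ = 63945.00 mm³, ΣAȲ = 116790.00 mm³.
X̄ = 63945.00/2790.00 = 22.92 mm; Ȳ = 116790.00/2790.00 = 41.86 mm.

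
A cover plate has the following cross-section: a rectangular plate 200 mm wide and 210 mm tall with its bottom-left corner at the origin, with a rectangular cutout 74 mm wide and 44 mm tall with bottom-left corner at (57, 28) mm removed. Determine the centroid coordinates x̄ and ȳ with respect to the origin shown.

x̄ = 100.50 mm, ȳ = 109.62 mm

plate: A = 200 × 210 = 42000.00, centroid at (100.00, 105.00).
hole: A = −(74 × 44) = -3256.00, centroid at (94.00, 50.00).
ΣA = 38744.00 mm², ΣAx̄ = 3893936.00 mm³, ΣAȳ = 4247200.00 mm³.
x̄ = 3893936.00/38744.00 = 100.50 mm; ȳ = 4247200.00/38744.00 = 109.62 mm.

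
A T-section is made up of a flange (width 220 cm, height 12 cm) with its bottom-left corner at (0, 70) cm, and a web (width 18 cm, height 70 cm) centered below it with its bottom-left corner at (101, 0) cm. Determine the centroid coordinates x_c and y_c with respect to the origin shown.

web: A = 18 × 70 = 1260.00, centroid at (110.00, 35.00).
flange: A = 220 × 12 = 2640.00, centroid at (110.00, 76.00).
ΣA = 3900.00 cm²
ΣAx_c = (1260.00)(110.00) + (2640.00)(110.00) = 429000.00 cm³
ΣAy_c = (1260.00)(35.00) + (2640.00)(76.00) = 244740.00 cm³
x_c = 429000.00 / 3900.00 = 110.00 cm
y_c = 244740.00 / 3900.00 = 62.75 cm

x_c = 110.00 cm, y_c = 62.75 cm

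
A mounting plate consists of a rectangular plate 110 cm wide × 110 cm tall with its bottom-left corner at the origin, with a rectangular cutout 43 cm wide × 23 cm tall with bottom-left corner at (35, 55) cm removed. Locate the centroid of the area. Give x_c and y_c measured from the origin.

x_c = 54.87 cm, y_c = 53.98 cm

Part | A | x̄ᵢ | ȳᵢ | A·x̄ᵢ | A·ȳᵢ
plate | 12100.00 | 55.00 | 55.00 | 665500.00 | 665500.00
hole | -989.00 | 56.50 | 66.50 | -55878.50 | -65768.50
Σ | 11111.00 |  |  | 609621.50 | 599731.50
x_c = 609621.50 / 11111.00 = 54.87 cm
y_c = 599731.50 / 11111.00 = 53.98 cm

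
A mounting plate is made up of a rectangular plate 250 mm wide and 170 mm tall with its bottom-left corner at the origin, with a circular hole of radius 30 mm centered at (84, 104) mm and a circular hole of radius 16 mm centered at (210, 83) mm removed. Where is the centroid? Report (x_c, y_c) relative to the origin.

x_c = 126.22 mm, y_c = 83.66 mm

plate: A = 250 × 170 = 42500.00, centroid at (125.00, 85.00).
hole 1: A = −π·30² = -2827.43, centroid at (84.00, 104.00).
hole 2: A = −π·16² = -804.25, centroid at (210.00, 83.00).
ΣA = 38868.32 mm²
ΣAx_c = (42500.00)(125.00) + (-2827.43)(84.00) + (-804.25)(210.00) = 4906103.57 mm³
ΣAy_c = (42500.00)(85.00) + (-2827.43)(104.00) + (-804.25)(83.00) = 3251694.37 mm³
x_c = 4906103.57 / 38868.32 = 126.22 mm
y_c = 3251694.37 / 38868.32 = 83.66 mm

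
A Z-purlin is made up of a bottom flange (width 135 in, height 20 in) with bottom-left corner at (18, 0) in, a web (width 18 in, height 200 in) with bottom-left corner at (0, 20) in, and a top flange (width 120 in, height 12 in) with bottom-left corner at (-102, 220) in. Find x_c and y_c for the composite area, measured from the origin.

x_c = 26.20 in, y_c = 101.35 in

Part | A | x̄ᵢ | ȳᵢ | A·x̄ᵢ | A·ȳᵢ
bottom flange | 2700.00 | 85.50 | 10.00 | 230850.00 | 27000.00
web | 3600.00 | 9.00 | 120.00 | 32400.00 | 432000.00
top flange | 1440.00 | -42.00 | 226.00 | -60480.00 | 325440.00
Σ | 7740.00 |  |  | 202770.00 | 784440.00
x_c = 202770.00 / 7740.00 = 26.20 in
y_c = 784440.00 / 7740.00 = 101.35 in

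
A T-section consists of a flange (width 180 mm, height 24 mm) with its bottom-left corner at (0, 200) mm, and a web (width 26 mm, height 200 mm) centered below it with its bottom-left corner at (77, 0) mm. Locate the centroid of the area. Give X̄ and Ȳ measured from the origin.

Part | A | x̄ᵢ | ȳᵢ | A·x̄ᵢ | A·ȳᵢ
web | 5200.00 | 90.00 | 100.00 | 468000.00 | 520000.00
flange | 4320.00 | 90.00 | 212.00 | 388800.00 | 915840.00
Σ | 9520.00 |  |  | 856800.00 | 1435840.00
X̄ = 856800.00 / 9520.00 = 90.00 mm
Ȳ = 1435840.00 / 9520.00 = 150.82 mm

X̄ = 90.00 mm, Ȳ = 150.82 mm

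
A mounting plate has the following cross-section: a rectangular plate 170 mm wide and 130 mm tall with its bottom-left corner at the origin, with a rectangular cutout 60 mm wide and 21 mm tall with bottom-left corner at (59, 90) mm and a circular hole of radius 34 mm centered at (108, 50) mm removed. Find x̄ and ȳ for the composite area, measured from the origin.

x̄ = 79.85 mm, ȳ = 65.57 mm

plate: A = 170 × 130 = 22100.00, centroid at (85.00, 65.00).
hole 1: A = −(60 × 21) = -1260.00, centroid at (89.00, 100.50).
hole 2: A = −π·34² = -3631.68, centroid at (108.00, 50.00).
ΣA = 17208.32 mm²
ΣAx̄ = (22100.00)(85.00) + (-1260.00)(89.00) + (-3631.68)(108.00) = 1374138.44 mm³
ΣAȳ = (22100.00)(65.00) + (-1260.00)(100.50) + (-3631.68)(50.00) = 1128285.94 mm³
x̄ = 1374138.44 / 17208.32 = 79.85 mm
ȳ = 1128285.94 / 17208.32 = 65.57 mm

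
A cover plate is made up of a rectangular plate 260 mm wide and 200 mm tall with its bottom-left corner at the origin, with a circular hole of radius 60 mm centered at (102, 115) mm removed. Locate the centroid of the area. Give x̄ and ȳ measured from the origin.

x̄ = 137.78 mm, ȳ = 95.83 mm

plate: A = 260 × 200 = 52000.00, centroid at (130.00, 100.00).
hole: A = −π·60² = -11309.73, centroid at (102.00, 115.00).
ΣA = 40690.27 mm², ΣAx̄ = 5606407.18 mm³, ΣAȳ = 3899380.64 mm³.
x̄ = 5606407.18/40690.27 = 137.78 mm; ȳ = 3899380.64/40690.27 = 95.83 mm.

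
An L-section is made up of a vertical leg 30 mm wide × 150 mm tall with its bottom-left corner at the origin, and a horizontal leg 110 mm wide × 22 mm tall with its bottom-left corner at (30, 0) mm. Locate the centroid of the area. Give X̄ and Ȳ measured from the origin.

X̄ = 39.48 mm, Ȳ = 52.62 mm

Part | A | x̄ᵢ | ȳᵢ | A·x̄ᵢ | A·ȳᵢ
vertical leg | 4500.00 | 15.00 | 75.00 | 67500.00 | 337500.00
horizontal leg | 2420.00 | 85.00 | 11.00 | 205700.00 | 26620.00
Σ | 6920.00 |  |  | 273200.00 | 364120.00
X̄ = 273200.00 / 6920.00 = 39.48 mm
Ȳ = 364120.00 / 6920.00 = 52.62 mm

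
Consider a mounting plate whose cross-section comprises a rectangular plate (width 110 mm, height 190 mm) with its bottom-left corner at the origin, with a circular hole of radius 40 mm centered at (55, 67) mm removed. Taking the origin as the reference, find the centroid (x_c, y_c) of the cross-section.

x_c = 55.00 mm, y_c = 103.87 mm

plate: A = 110 × 190 = 20900.00, centroid at (55.00, 95.00).
hole: A = −π·40² = -5026.55, centroid at (55.00, 67.00).
ΣA = 15873.45 mm², ΣAx_c = 873039.85 mm³, ΣAy_c = 1648721.27 mm³.
x_c = 873039.85/15873.45 = 55.00 mm; y_c = 1648721.27/15873.45 = 103.87 mm.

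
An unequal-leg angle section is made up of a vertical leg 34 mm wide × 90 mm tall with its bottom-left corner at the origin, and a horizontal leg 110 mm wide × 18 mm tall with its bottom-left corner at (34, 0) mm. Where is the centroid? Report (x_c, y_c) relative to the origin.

Part | A | x̄ᵢ | ȳᵢ | A·x̄ᵢ | A·ȳᵢ
vertical leg | 3060.00 | 17.00 | 45.00 | 52020.00 | 137700.00
horizontal leg | 1980.00 | 89.00 | 9.00 | 176220.00 | 17820.00
Σ | 5040.00 |  |  | 228240.00 | 155520.00
x_c = 228240.00 / 5040.00 = 45.29 mm
y_c = 155520.00 / 5040.00 = 30.86 mm

x_c = 45.29 mm, y_c = 30.86 mm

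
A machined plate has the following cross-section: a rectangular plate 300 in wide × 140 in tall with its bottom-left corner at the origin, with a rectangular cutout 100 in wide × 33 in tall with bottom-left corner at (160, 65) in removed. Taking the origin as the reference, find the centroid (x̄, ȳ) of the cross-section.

plate: A = 300 × 140 = 42000.00, centroid at (150.00, 70.00).
hole: A = −(100 × 33) = -3300.00, centroid at (210.00, 81.50).
ΣA = 38700.00 in²
ΣAx̄ = (42000.00)(150.00) + (-3300.00)(210.00) = 5607000.00 in³
ΣAȳ = (42000.00)(70.00) + (-3300.00)(81.50) = 2671050.00 in³
x̄ = 5607000.00 / 38700.00 = 144.88 in
ȳ = 2671050.00 / 38700.00 = 69.02 in

x̄ = 144.88 in, ȳ = 69.02 in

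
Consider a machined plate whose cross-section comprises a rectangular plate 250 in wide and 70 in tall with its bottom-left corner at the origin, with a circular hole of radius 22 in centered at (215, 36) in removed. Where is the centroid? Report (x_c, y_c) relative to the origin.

plate: A = 250 × 70 = 17500.00, centroid at (125.00, 35.00).
hole: A = −π·22² = -1520.53, centroid at (215.00, 36.00).
ΣA = 15979.47 in², ΣAx_c = 1860585.87 in³, ΣAy_c = 557760.89 in³.
x_c = 1860585.87/15979.47 = 116.44 in; y_c = 557760.89/15979.47 = 34.90 in.

x_c = 116.44 in, y_c = 34.90 in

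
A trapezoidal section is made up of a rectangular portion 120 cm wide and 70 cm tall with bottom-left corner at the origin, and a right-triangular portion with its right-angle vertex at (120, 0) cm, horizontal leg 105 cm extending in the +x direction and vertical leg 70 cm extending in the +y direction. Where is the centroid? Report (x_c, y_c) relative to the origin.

x_c = 88.91 cm, y_c = 31.45 cm

rectangular portion: A = 120 × 70 = 8400.00, centroid at (60.00, 35.00).
triangular portion: A = ½·105·70 = 3675.00, centroid at (155.00, 23.33).
ΣA = 12075.00 cm², ΣAx_c = 1073625.00 cm³, ΣAy_c = 379750.00 cm³.
x_c = 1073625.00/12075.00 = 88.91 cm; y_c = 379750.00/12075.00 = 31.45 cm.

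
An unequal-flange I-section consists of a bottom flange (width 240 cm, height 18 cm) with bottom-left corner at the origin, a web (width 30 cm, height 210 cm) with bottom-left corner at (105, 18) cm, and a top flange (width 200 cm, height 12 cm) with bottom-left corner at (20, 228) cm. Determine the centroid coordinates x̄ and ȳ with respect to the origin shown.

x̄ = 120.00 cm, ȳ = 105.64 cm

bottom flange: A = 240 × 18 = 4320.00, centroid at (120.00, 9.00).
web: A = 30 × 210 = 6300.00, centroid at (120.00, 123.00).
top flange: A = 200 × 12 = 2400.00, centroid at (120.00, 234.00).
ΣA = 13020.00 cm², ΣAx̄ = 1562400.00 cm³, ΣAȳ = 1375380.00 cm³.
x̄ = 1562400.00/13020.00 = 120.00 cm; ȳ = 1375380.00/13020.00 = 105.64 cm.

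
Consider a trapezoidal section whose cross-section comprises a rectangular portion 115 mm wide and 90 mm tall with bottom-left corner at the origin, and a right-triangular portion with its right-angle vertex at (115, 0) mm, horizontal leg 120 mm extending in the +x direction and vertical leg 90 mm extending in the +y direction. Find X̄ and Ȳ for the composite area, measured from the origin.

X̄ = 90.93 mm, Ȳ = 39.86 mm

Part | A | x̄ᵢ | ȳᵢ | A·x̄ᵢ | A·ȳᵢ
rectangular portion | 10350.00 | 57.50 | 45.00 | 595125.00 | 465750.00
triangular portion | 5400.00 | 155.00 | 30.00 | 837000.00 | 162000.00
Σ | 15750.00 |  |  | 1432125.00 | 627750.00
X̄ = 1432125.00 / 15750.00 = 90.93 mm
Ȳ = 627750.00 / 15750.00 = 39.86 mm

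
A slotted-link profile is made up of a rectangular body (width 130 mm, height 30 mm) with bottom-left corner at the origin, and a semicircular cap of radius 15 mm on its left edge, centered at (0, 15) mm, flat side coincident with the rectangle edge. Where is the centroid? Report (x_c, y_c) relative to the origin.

x_c = 59.07 mm, y_c = 15.00 mm

rectangular body: A = 130 × 30 = 3900.00, centroid at (65.00, 15.00).
semicircular end: A = ½π·15² = 353.43, centroid at (-6.37, 15.00).
ΣA = 4253.43 mm², ΣAx_c = 251250.00 mm³, ΣAy_c = 63801.44 mm³.
x_c = 251250.00/4253.43 = 59.07 mm; y_c = 63801.44/4253.43 = 15.00 mm.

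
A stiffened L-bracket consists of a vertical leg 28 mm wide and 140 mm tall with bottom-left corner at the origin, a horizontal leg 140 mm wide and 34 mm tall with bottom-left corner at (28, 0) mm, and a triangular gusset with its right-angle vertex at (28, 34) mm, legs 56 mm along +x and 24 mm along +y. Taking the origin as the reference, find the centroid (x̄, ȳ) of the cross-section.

vertical leg: A = 28 × 140 = 3920.00, centroid at (14.00, 70.00).
horizontal leg: A = 140 × 34 = 4760.00, centroid at (98.00, 17.00).
gusset: A = ½·56·24 = 672.00, centroid at (46.67, 42.00).
ΣA = 9352.00 mm², ΣAx̄ = 552720.00 mm³, ΣAȳ = 383544.00 mm³.
x̄ = 552720.00/9352.00 = 59.10 mm; ȳ = 383544.00/9352.00 = 41.01 mm.

x̄ = 59.10 mm, ȳ = 41.01 mm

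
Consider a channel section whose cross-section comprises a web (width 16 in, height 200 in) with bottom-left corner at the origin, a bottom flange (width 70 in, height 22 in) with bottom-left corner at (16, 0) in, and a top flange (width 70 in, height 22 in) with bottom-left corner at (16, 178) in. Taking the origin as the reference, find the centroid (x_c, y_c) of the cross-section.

x_c = 29.09 in, y_c = 100.00 in

web: A = 16 × 200 = 3200.00, centroid at (8.00, 100.00).
bottom flange: A = 70 × 22 = 1540.00, centroid at (51.00, 11.00).
top flange: A = 70 × 22 = 1540.00, centroid at (51.00, 189.00).
ΣA = 6280.00 in², ΣAx_c = 182680.00 in³, ΣAy_c = 628000.00 in³.
x_c = 182680.00/6280.00 = 29.09 in; y_c = 628000.00/6280.00 = 100.00 in.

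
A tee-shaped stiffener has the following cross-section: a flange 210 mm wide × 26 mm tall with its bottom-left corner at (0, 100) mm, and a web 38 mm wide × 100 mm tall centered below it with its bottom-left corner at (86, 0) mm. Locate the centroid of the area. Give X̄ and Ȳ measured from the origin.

Part | A | x̄ᵢ | ȳᵢ | A·x̄ᵢ | A·ȳᵢ
web | 3800.00 | 105.00 | 50.00 | 399000.00 | 190000.00
flange | 5460.00 | 105.00 | 113.00 | 573300.00 | 616980.00
Σ | 9260.00 |  |  | 972300.00 | 806980.00
X̄ = 972300.00 / 9260.00 = 105.00 mm
Ȳ = 806980.00 / 9260.00 = 87.15 mm

X̄ = 105.00 mm, Ȳ = 87.15 mm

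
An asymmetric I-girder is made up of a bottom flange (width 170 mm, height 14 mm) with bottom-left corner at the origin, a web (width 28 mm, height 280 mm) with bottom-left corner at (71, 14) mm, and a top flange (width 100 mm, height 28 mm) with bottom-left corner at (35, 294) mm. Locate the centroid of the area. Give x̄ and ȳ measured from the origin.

bottom flange: A = 170 × 14 = 2380.00, centroid at (85.00, 7.00).
web: A = 28 × 280 = 7840.00, centroid at (85.00, 154.00).
top flange: A = 100 × 28 = 2800.00, centroid at (85.00, 308.00).
ΣA = 13020.00 mm²
ΣAx̄ = (2380.00)(85.00) + (7840.00)(85.00) + (2800.00)(85.00) = 1106700.00 mm³
ΣAȳ = (2380.00)(7.00) + (7840.00)(154.00) + (2800.00)(308.00) = 2086420.00 mm³
x̄ = 1106700.00 / 13020.00 = 85.00 mm
ȳ = 2086420.00 / 13020.00 = 160.25 mm

x̄ = 85.00 mm, ȳ = 160.25 mm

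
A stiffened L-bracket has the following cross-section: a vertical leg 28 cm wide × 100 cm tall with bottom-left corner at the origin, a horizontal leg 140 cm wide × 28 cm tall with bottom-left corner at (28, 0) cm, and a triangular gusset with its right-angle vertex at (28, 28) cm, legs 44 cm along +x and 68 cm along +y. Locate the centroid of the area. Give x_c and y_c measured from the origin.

x_c = 59.30 cm, y_c = 32.95 cm

vertical leg: A = 28 × 100 = 2800.00, centroid at (14.00, 50.00).
horizontal leg: A = 140 × 28 = 3920.00, centroid at (98.00, 14.00).
gusset: A = ½·44·68 = 1496.00, centroid at (42.67, 50.67).
ΣA = 8216.00 cm², ΣAx_c = 487189.33 cm³, ΣAy_c = 270677.33 cm³.
x_c = 487189.33/8216.00 = 59.30 cm; y_c = 270677.33/8216.00 = 32.95 cm.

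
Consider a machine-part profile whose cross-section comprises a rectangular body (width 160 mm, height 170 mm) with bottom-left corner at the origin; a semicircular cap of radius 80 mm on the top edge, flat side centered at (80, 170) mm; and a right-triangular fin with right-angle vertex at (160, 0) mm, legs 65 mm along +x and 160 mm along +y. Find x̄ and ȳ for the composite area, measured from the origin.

x̄ = 92.45 mm, ȳ = 109.29 mm

Part | A | x̄ᵢ | ȳᵢ | A·x̄ᵢ | A·ȳᵢ
rectangular body | 27200.00 | 80.00 | 85.00 | 2176000.00 | 2312000.00
semicircular top | 10053.10 | 80.00 | 203.95 | 804247.72 | 2050359.74
triangular fin | 5200.00 | 181.67 | 53.33 | 944666.67 | 277333.33
Σ | 42453.10 |  |  | 3924914.39 | 4639693.07
x̄ = 3924914.39 / 42453.10 = 92.45 mm
ȳ = 4639693.07 / 42453.10 = 109.29 mm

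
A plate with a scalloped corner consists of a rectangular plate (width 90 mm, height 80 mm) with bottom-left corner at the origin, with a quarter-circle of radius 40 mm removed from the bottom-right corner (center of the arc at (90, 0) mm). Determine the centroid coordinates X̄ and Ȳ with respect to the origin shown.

plate: A = 90 × 80 = 7200.00, centroid at (45.00, 40.00).
removed quarter-circle: A = −¼π·40² = -1256.64, centroid at (73.02, 16.98).
ΣA = 5943.36 mm², ΣAX̄ = 232236.00 mm³, ΣAȲ = 266666.67 mm³.
X̄ = 232236.00/5943.36 = 39.07 mm; Ȳ = 266666.67/5943.36 = 44.87 mm.

X̄ = 39.07 mm, Ȳ = 44.87 mm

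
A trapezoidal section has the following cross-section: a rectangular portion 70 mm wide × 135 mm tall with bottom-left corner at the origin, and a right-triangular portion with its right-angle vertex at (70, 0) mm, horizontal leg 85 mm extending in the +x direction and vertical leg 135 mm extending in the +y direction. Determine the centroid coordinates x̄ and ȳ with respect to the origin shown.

x̄ = 58.93 mm, ȳ = 59.00 mm

Part | A | x̄ᵢ | ȳᵢ | A·x̄ᵢ | A·ȳᵢ
rectangular portion | 9450.00 | 35.00 | 67.50 | 330750.00 | 637875.00
triangular portion | 5737.50 | 98.33 | 45.00 | 564187.50 | 258187.50
Σ | 15187.50 |  |  | 894937.50 | 896062.50
x̄ = 894937.50 / 15187.50 = 58.93 mm
ȳ = 896062.50 / 15187.50 = 59.00 mm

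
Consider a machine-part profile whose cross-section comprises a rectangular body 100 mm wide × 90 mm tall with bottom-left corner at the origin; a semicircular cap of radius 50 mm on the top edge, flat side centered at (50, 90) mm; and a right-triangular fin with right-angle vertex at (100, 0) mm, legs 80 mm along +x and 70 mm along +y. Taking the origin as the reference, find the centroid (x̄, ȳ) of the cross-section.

rectangular body: A = 100 × 90 = 9000.00, centroid at (50.00, 45.00).
semicircular top: A = ½π·50² = 3926.99, centroid at (50.00, 111.22).
triangular fin: A = ½·80·70 = 2800.00, centroid at (126.67, 23.33).
ΣA = 15726.99 mm², ΣAx̄ = 1001016.21 mm³, ΣAȳ = 907095.84 mm³.
x̄ = 1001016.21/15726.99 = 63.65 mm; ȳ = 907095.84/15726.99 = 57.68 mm.

x̄ = 63.65 mm, ȳ = 57.68 mm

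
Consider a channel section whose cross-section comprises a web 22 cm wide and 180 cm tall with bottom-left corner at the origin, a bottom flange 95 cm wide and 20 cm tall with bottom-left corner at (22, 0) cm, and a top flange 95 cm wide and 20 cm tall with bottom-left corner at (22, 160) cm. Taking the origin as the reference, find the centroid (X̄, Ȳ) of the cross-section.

X̄ = 39.65 cm, Ȳ = 90.00 cm

web: A = 22 × 180 = 3960.00, centroid at (11.00, 90.00).
bottom flange: A = 95 × 20 = 1900.00, centroid at (69.50, 10.00).
top flange: A = 95 × 20 = 1900.00, centroid at (69.50, 170.00).
ΣA = 7760.00 cm², ΣAX̄ = 307660.00 cm³, ΣAȲ = 698400.00 cm³.
X̄ = 307660.00/7760.00 = 39.65 cm; Ȳ = 698400.00/7760.00 = 90.00 cm.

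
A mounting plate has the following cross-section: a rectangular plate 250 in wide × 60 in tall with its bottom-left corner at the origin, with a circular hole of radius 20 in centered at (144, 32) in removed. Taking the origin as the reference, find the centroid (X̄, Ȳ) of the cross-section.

X̄ = 123.26 in, Ȳ = 29.82 in

plate: A = 250 × 60 = 15000.00, centroid at (125.00, 30.00).
hole: A = −π·20² = -1256.64, centroid at (144.00, 32.00).
ΣA = 13743.36 in²
ΣAX̄ = (15000.00)(125.00) + (-1256.64)(144.00) = 1694044.26 in³
ΣAȲ = (15000.00)(30.00) + (-1256.64)(32.00) = 409787.61 in³
X̄ = 1694044.26 / 13743.36 = 123.26 in
Ȳ = 409787.61 / 13743.36 = 29.82 in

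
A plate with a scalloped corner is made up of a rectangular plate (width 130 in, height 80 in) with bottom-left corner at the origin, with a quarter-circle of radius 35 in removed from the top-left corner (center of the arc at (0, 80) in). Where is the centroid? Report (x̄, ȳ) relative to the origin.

x̄ = 70.11 in, ȳ = 37.44 in

Part | A | x̄ᵢ | ȳᵢ | A·x̄ᵢ | A·ȳᵢ
plate | 10400.00 | 65.00 | 40.00 | 676000.00 | 416000.00
removed quarter-circle | -962.11 | 14.85 | 65.15 | -14291.67 | -62677.35
Σ | 9437.89 |  |  | 661708.33 | 353322.65
x̄ = 661708.33 / 9437.89 = 70.11 in
ȳ = 353322.65 / 9437.89 = 37.44 in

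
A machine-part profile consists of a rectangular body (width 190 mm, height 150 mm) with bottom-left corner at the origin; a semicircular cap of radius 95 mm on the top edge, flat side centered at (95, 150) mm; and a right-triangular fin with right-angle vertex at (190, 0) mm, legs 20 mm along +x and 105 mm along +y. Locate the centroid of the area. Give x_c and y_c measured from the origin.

x_c = 97.44 mm, y_c = 111.43 mm

rectangular body: A = 190 × 150 = 28500.00, centroid at (95.00, 75.00).
semicircular top: A = ½π·95² = 14176.44, centroid at (95.00, 190.32).
triangular fin: A = ½·20·105 = 1050.00, centroid at (196.67, 35.00).
ΣA = 43726.44 mm², ΣAx_c = 4260761.50 mm³, ΣAy_c = 4872298.86 mm³.
x_c = 4260761.50/43726.44 = 97.44 mm; y_c = 4872298.86/43726.44 = 111.43 mm.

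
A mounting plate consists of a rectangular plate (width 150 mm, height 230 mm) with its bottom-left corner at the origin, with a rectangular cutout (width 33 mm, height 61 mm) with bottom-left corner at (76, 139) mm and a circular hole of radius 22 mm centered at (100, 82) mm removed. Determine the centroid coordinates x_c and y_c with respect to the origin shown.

plate: A = 150 × 230 = 34500.00, centroid at (75.00, 115.00).
hole 1: A = −(33 × 61) = -2013.00, centroid at (92.50, 169.50).
hole 2: A = −π·22² = -1520.53, centroid at (100.00, 82.00).
ΣA = 30966.47 mm²
ΣAx_c = (34500.00)(75.00) + (-2013.00)(92.50) + (-1520.53)(100.00) = 2249244.42 mm³
ΣAy_c = (34500.00)(115.00) + (-2013.00)(169.50) + (-1520.53)(82.00) = 3501612.97 mm³
x_c = 2249244.42 / 30966.47 = 72.63 mm
y_c = 3501612.97 / 30966.47 = 113.08 mm

x_c = 72.63 mm, y_c = 113.08 mm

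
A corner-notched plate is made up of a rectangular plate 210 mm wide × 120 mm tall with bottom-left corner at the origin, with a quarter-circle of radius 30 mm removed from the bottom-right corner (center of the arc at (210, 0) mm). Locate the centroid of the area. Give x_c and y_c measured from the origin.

Part | A | x̄ᵢ | ȳᵢ | A·x̄ᵢ | A·ȳᵢ
plate | 25200.00 | 105.00 | 60.00 | 2646000.00 | 1512000.00
removed quarter-circle | -706.86 | 197.27 | 12.73 | -139440.25 | -9000.00
Σ | 24493.14 |  |  | 2506559.75 | 1503000.00
x_c = 2506559.75 / 24493.14 = 102.34 mm
y_c = 1503000.00 / 24493.14 = 61.36 mm

x_c = 102.34 mm, y_c = 61.36 mm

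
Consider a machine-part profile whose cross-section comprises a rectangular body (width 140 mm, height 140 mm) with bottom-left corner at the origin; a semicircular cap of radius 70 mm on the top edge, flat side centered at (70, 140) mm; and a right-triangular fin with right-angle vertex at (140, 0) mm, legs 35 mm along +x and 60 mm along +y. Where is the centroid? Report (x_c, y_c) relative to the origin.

rectangular body: A = 140 × 140 = 19600.00, centroid at (70.00, 70.00).
semicircular top: A = ½π·70² = 7696.90, centroid at (70.00, 169.71).
triangular fin: A = ½·35·60 = 1050.00, centroid at (151.67, 20.00).
ΣA = 28346.90 mm²
ΣAx_c = (19600.00)(70.00) + (7696.90)(70.00) + (1050.00)(151.67) = 2070033.14 mm³
ΣAy_c = (19600.00)(70.00) + (7696.90)(169.71) + (1050.00)(20.00) = 2699232.95 mm³
x_c = 2070033.14 / 28346.90 = 73.03 mm
y_c = 2699232.95 / 28346.90 = 95.22 mm

x_c = 73.03 mm, y_c = 95.22 mm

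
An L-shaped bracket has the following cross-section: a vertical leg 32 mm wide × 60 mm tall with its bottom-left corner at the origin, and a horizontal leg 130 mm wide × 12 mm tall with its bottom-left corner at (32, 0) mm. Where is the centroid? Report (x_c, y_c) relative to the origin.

vertical leg: A = 32 × 60 = 1920.00, centroid at (16.00, 30.00).
horizontal leg: A = 130 × 12 = 1560.00, centroid at (97.00, 6.00).
ΣA = 3480.00 mm², ΣAx_c = 182040.00 mm³, ΣAy_c = 66960.00 mm³.
x_c = 182040.00/3480.00 = 52.31 mm; y_c = 66960.00/3480.00 = 19.24 mm.

x_c = 52.31 mm, y_c = 19.24 mm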